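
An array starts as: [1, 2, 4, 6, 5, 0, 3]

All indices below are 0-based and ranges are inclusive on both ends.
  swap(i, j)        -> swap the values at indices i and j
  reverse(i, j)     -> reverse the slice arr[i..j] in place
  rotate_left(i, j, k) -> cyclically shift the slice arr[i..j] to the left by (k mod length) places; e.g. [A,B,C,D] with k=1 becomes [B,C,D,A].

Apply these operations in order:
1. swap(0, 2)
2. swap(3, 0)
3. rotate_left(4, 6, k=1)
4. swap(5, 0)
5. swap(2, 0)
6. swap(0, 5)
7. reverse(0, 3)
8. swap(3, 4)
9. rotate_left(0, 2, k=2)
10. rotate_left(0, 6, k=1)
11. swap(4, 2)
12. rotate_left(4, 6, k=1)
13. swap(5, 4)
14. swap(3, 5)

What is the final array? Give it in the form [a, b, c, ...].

After 1 (swap(0, 2)): [4, 2, 1, 6, 5, 0, 3]
After 2 (swap(3, 0)): [6, 2, 1, 4, 5, 0, 3]
After 3 (rotate_left(4, 6, k=1)): [6, 2, 1, 4, 0, 3, 5]
After 4 (swap(5, 0)): [3, 2, 1, 4, 0, 6, 5]
After 5 (swap(2, 0)): [1, 2, 3, 4, 0, 6, 5]
After 6 (swap(0, 5)): [6, 2, 3, 4, 0, 1, 5]
After 7 (reverse(0, 3)): [4, 3, 2, 6, 0, 1, 5]
After 8 (swap(3, 4)): [4, 3, 2, 0, 6, 1, 5]
After 9 (rotate_left(0, 2, k=2)): [2, 4, 3, 0, 6, 1, 5]
After 10 (rotate_left(0, 6, k=1)): [4, 3, 0, 6, 1, 5, 2]
After 11 (swap(4, 2)): [4, 3, 1, 6, 0, 5, 2]
After 12 (rotate_left(4, 6, k=1)): [4, 3, 1, 6, 5, 2, 0]
After 13 (swap(5, 4)): [4, 3, 1, 6, 2, 5, 0]
After 14 (swap(3, 5)): [4, 3, 1, 5, 2, 6, 0]

Answer: [4, 3, 1, 5, 2, 6, 0]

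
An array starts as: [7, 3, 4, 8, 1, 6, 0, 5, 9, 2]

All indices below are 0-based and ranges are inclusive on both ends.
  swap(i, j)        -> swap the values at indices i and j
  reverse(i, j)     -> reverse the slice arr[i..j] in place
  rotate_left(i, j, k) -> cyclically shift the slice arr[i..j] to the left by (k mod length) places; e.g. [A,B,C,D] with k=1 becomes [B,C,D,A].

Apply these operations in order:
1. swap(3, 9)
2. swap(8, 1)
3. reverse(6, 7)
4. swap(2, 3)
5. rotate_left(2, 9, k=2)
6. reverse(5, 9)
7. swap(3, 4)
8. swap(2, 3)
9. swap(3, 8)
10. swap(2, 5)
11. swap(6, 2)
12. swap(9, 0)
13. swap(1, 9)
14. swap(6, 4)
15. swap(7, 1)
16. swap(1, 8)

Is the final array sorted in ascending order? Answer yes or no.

Answer: yes

Derivation:
After 1 (swap(3, 9)): [7, 3, 4, 2, 1, 6, 0, 5, 9, 8]
After 2 (swap(8, 1)): [7, 9, 4, 2, 1, 6, 0, 5, 3, 8]
After 3 (reverse(6, 7)): [7, 9, 4, 2, 1, 6, 5, 0, 3, 8]
After 4 (swap(2, 3)): [7, 9, 2, 4, 1, 6, 5, 0, 3, 8]
After 5 (rotate_left(2, 9, k=2)): [7, 9, 1, 6, 5, 0, 3, 8, 2, 4]
After 6 (reverse(5, 9)): [7, 9, 1, 6, 5, 4, 2, 8, 3, 0]
After 7 (swap(3, 4)): [7, 9, 1, 5, 6, 4, 2, 8, 3, 0]
After 8 (swap(2, 3)): [7, 9, 5, 1, 6, 4, 2, 8, 3, 0]
After 9 (swap(3, 8)): [7, 9, 5, 3, 6, 4, 2, 8, 1, 0]
After 10 (swap(2, 5)): [7, 9, 4, 3, 6, 5, 2, 8, 1, 0]
After 11 (swap(6, 2)): [7, 9, 2, 3, 6, 5, 4, 8, 1, 0]
After 12 (swap(9, 0)): [0, 9, 2, 3, 6, 5, 4, 8, 1, 7]
After 13 (swap(1, 9)): [0, 7, 2, 3, 6, 5, 4, 8, 1, 9]
After 14 (swap(6, 4)): [0, 7, 2, 3, 4, 5, 6, 8, 1, 9]
After 15 (swap(7, 1)): [0, 8, 2, 3, 4, 5, 6, 7, 1, 9]
After 16 (swap(1, 8)): [0, 1, 2, 3, 4, 5, 6, 7, 8, 9]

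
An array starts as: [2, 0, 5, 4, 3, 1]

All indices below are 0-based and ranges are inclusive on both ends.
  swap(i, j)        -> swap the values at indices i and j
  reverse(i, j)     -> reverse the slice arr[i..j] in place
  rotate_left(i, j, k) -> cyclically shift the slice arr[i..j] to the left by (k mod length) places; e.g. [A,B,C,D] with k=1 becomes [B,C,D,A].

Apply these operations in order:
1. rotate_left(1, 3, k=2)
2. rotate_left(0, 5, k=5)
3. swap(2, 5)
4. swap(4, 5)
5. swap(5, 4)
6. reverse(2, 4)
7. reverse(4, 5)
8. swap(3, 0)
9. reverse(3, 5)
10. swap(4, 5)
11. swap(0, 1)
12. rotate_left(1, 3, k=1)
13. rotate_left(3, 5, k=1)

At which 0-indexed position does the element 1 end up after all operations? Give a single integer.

Answer: 3

Derivation:
After 1 (rotate_left(1, 3, k=2)): [2, 4, 0, 5, 3, 1]
After 2 (rotate_left(0, 5, k=5)): [1, 2, 4, 0, 5, 3]
After 3 (swap(2, 5)): [1, 2, 3, 0, 5, 4]
After 4 (swap(4, 5)): [1, 2, 3, 0, 4, 5]
After 5 (swap(5, 4)): [1, 2, 3, 0, 5, 4]
After 6 (reverse(2, 4)): [1, 2, 5, 0, 3, 4]
After 7 (reverse(4, 5)): [1, 2, 5, 0, 4, 3]
After 8 (swap(3, 0)): [0, 2, 5, 1, 4, 3]
After 9 (reverse(3, 5)): [0, 2, 5, 3, 4, 1]
After 10 (swap(4, 5)): [0, 2, 5, 3, 1, 4]
After 11 (swap(0, 1)): [2, 0, 5, 3, 1, 4]
After 12 (rotate_left(1, 3, k=1)): [2, 5, 3, 0, 1, 4]
After 13 (rotate_left(3, 5, k=1)): [2, 5, 3, 1, 4, 0]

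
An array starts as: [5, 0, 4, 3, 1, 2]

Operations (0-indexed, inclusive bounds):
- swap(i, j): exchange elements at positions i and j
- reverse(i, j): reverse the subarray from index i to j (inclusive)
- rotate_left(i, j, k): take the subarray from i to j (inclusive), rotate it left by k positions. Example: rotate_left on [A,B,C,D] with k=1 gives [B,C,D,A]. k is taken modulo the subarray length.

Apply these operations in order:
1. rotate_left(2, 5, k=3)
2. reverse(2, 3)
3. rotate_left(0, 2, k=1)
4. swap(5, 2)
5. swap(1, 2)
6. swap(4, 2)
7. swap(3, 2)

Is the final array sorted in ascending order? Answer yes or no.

Answer: yes

Derivation:
After 1 (rotate_left(2, 5, k=3)): [5, 0, 2, 4, 3, 1]
After 2 (reverse(2, 3)): [5, 0, 4, 2, 3, 1]
After 3 (rotate_left(0, 2, k=1)): [0, 4, 5, 2, 3, 1]
After 4 (swap(5, 2)): [0, 4, 1, 2, 3, 5]
After 5 (swap(1, 2)): [0, 1, 4, 2, 3, 5]
After 6 (swap(4, 2)): [0, 1, 3, 2, 4, 5]
After 7 (swap(3, 2)): [0, 1, 2, 3, 4, 5]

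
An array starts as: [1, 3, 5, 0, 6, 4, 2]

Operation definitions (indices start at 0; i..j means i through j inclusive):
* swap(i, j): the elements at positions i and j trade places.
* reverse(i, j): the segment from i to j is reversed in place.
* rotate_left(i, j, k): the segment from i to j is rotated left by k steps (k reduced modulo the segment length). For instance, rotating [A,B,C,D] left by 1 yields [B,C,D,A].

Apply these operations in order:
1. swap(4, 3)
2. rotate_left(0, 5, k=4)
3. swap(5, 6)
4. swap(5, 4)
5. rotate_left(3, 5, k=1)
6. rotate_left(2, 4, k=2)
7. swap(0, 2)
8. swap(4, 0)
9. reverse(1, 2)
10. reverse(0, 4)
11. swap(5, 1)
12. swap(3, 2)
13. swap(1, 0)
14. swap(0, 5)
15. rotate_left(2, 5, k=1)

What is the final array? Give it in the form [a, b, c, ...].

After 1 (swap(4, 3)): [1, 3, 5, 6, 0, 4, 2]
After 2 (rotate_left(0, 5, k=4)): [0, 4, 1, 3, 5, 6, 2]
After 3 (swap(5, 6)): [0, 4, 1, 3, 5, 2, 6]
After 4 (swap(5, 4)): [0, 4, 1, 3, 2, 5, 6]
After 5 (rotate_left(3, 5, k=1)): [0, 4, 1, 2, 5, 3, 6]
After 6 (rotate_left(2, 4, k=2)): [0, 4, 5, 1, 2, 3, 6]
After 7 (swap(0, 2)): [5, 4, 0, 1, 2, 3, 6]
After 8 (swap(4, 0)): [2, 4, 0, 1, 5, 3, 6]
After 9 (reverse(1, 2)): [2, 0, 4, 1, 5, 3, 6]
After 10 (reverse(0, 4)): [5, 1, 4, 0, 2, 3, 6]
After 11 (swap(5, 1)): [5, 3, 4, 0, 2, 1, 6]
After 12 (swap(3, 2)): [5, 3, 0, 4, 2, 1, 6]
After 13 (swap(1, 0)): [3, 5, 0, 4, 2, 1, 6]
After 14 (swap(0, 5)): [1, 5, 0, 4, 2, 3, 6]
After 15 (rotate_left(2, 5, k=1)): [1, 5, 4, 2, 3, 0, 6]

Answer: [1, 5, 4, 2, 3, 0, 6]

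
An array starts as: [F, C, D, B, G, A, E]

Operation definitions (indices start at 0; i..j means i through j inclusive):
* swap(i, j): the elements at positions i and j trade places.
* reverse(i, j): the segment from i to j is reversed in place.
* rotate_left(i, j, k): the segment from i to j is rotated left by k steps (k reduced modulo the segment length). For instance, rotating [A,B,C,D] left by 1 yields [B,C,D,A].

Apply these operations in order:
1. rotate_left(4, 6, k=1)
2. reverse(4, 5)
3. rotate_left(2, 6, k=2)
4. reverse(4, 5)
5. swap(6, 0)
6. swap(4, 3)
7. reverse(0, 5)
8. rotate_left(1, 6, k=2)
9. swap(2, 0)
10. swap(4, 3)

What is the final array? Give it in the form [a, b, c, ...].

After 1 (rotate_left(4, 6, k=1)): [F, C, D, B, A, E, G]
After 2 (reverse(4, 5)): [F, C, D, B, E, A, G]
After 3 (rotate_left(2, 6, k=2)): [F, C, E, A, G, D, B]
After 4 (reverse(4, 5)): [F, C, E, A, D, G, B]
After 5 (swap(6, 0)): [B, C, E, A, D, G, F]
After 6 (swap(4, 3)): [B, C, E, D, A, G, F]
After 7 (reverse(0, 5)): [G, A, D, E, C, B, F]
After 8 (rotate_left(1, 6, k=2)): [G, E, C, B, F, A, D]
After 9 (swap(2, 0)): [C, E, G, B, F, A, D]
After 10 (swap(4, 3)): [C, E, G, F, B, A, D]

Answer: [C, E, G, F, B, A, D]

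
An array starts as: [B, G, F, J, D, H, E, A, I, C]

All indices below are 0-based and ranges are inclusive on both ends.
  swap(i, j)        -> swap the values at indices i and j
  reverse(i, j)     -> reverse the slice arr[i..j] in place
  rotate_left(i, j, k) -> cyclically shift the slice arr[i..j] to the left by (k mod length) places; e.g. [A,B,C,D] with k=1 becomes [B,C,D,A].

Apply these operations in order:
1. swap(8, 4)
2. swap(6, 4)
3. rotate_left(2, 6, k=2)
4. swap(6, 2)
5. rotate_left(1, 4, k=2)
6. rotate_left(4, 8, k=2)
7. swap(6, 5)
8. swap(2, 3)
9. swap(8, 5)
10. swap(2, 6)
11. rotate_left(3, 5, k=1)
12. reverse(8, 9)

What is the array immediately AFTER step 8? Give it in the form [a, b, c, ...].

Answer: [B, H, G, I, E, D, A, J, F, C]

Derivation:
After 1 (swap(8, 4)): [B, G, F, J, I, H, E, A, D, C]
After 2 (swap(6, 4)): [B, G, F, J, E, H, I, A, D, C]
After 3 (rotate_left(2, 6, k=2)): [B, G, E, H, I, F, J, A, D, C]
After 4 (swap(6, 2)): [B, G, J, H, I, F, E, A, D, C]
After 5 (rotate_left(1, 4, k=2)): [B, H, I, G, J, F, E, A, D, C]
After 6 (rotate_left(4, 8, k=2)): [B, H, I, G, E, A, D, J, F, C]
After 7 (swap(6, 5)): [B, H, I, G, E, D, A, J, F, C]
After 8 (swap(2, 3)): [B, H, G, I, E, D, A, J, F, C]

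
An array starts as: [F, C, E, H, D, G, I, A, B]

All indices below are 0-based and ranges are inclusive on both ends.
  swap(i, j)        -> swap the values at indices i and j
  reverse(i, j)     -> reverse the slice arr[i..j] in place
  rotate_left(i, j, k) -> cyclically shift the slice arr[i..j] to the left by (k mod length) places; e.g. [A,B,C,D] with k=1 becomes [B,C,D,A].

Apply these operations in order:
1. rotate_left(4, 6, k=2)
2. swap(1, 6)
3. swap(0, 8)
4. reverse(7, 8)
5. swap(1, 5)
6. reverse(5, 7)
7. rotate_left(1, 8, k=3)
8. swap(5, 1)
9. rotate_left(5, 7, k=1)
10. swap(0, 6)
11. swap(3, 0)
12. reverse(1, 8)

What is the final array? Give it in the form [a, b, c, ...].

Answer: [C, H, I, B, D, G, E, F, A]

Derivation:
After 1 (rotate_left(4, 6, k=2)): [F, C, E, H, I, D, G, A, B]
After 2 (swap(1, 6)): [F, G, E, H, I, D, C, A, B]
After 3 (swap(0, 8)): [B, G, E, H, I, D, C, A, F]
After 4 (reverse(7, 8)): [B, G, E, H, I, D, C, F, A]
After 5 (swap(1, 5)): [B, D, E, H, I, G, C, F, A]
After 6 (reverse(5, 7)): [B, D, E, H, I, F, C, G, A]
After 7 (rotate_left(1, 8, k=3)): [B, I, F, C, G, A, D, E, H]
After 8 (swap(5, 1)): [B, A, F, C, G, I, D, E, H]
After 9 (rotate_left(5, 7, k=1)): [B, A, F, C, G, D, E, I, H]
After 10 (swap(0, 6)): [E, A, F, C, G, D, B, I, H]
After 11 (swap(3, 0)): [C, A, F, E, G, D, B, I, H]
After 12 (reverse(1, 8)): [C, H, I, B, D, G, E, F, A]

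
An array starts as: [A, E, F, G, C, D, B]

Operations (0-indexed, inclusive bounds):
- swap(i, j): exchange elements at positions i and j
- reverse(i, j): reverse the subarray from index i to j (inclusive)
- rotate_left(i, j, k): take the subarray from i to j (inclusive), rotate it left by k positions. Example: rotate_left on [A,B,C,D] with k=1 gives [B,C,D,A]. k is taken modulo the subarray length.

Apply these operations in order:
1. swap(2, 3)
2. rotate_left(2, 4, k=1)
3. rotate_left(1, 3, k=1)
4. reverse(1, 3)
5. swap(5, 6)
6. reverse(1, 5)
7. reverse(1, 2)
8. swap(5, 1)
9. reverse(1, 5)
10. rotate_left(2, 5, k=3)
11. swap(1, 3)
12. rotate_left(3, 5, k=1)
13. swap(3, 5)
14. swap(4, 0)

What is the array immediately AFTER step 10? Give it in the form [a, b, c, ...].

After 1 (swap(2, 3)): [A, E, G, F, C, D, B]
After 2 (rotate_left(2, 4, k=1)): [A, E, F, C, G, D, B]
After 3 (rotate_left(1, 3, k=1)): [A, F, C, E, G, D, B]
After 4 (reverse(1, 3)): [A, E, C, F, G, D, B]
After 5 (swap(5, 6)): [A, E, C, F, G, B, D]
After 6 (reverse(1, 5)): [A, B, G, F, C, E, D]
After 7 (reverse(1, 2)): [A, G, B, F, C, E, D]
After 8 (swap(5, 1)): [A, E, B, F, C, G, D]
After 9 (reverse(1, 5)): [A, G, C, F, B, E, D]
After 10 (rotate_left(2, 5, k=3)): [A, G, E, C, F, B, D]

Answer: [A, G, E, C, F, B, D]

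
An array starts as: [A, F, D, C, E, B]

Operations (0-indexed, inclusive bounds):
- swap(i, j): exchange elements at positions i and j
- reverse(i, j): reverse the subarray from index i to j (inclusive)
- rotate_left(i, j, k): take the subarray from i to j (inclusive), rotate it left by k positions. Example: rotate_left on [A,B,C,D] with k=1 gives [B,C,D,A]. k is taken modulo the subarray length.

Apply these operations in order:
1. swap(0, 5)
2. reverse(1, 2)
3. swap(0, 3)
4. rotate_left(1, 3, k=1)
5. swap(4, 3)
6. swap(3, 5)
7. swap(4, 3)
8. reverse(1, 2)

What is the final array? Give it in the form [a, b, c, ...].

After 1 (swap(0, 5)): [B, F, D, C, E, A]
After 2 (reverse(1, 2)): [B, D, F, C, E, A]
After 3 (swap(0, 3)): [C, D, F, B, E, A]
After 4 (rotate_left(1, 3, k=1)): [C, F, B, D, E, A]
After 5 (swap(4, 3)): [C, F, B, E, D, A]
After 6 (swap(3, 5)): [C, F, B, A, D, E]
After 7 (swap(4, 3)): [C, F, B, D, A, E]
After 8 (reverse(1, 2)): [C, B, F, D, A, E]

Answer: [C, B, F, D, A, E]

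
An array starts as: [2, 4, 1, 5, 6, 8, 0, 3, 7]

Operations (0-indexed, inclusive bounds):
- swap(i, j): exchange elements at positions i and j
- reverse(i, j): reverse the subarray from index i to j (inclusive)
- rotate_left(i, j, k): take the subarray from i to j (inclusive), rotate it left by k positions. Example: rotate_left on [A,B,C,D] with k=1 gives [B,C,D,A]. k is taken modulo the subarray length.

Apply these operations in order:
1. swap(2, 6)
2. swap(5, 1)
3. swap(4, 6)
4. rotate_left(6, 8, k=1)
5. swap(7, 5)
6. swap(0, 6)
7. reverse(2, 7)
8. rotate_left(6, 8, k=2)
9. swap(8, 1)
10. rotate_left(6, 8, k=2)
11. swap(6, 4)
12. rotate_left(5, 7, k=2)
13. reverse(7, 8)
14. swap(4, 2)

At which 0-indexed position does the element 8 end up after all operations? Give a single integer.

Answer: 2

Derivation:
After 1 (swap(2, 6)): [2, 4, 0, 5, 6, 8, 1, 3, 7]
After 2 (swap(5, 1)): [2, 8, 0, 5, 6, 4, 1, 3, 7]
After 3 (swap(4, 6)): [2, 8, 0, 5, 1, 4, 6, 3, 7]
After 4 (rotate_left(6, 8, k=1)): [2, 8, 0, 5, 1, 4, 3, 7, 6]
After 5 (swap(7, 5)): [2, 8, 0, 5, 1, 7, 3, 4, 6]
After 6 (swap(0, 6)): [3, 8, 0, 5, 1, 7, 2, 4, 6]
After 7 (reverse(2, 7)): [3, 8, 4, 2, 7, 1, 5, 0, 6]
After 8 (rotate_left(6, 8, k=2)): [3, 8, 4, 2, 7, 1, 6, 5, 0]
After 9 (swap(8, 1)): [3, 0, 4, 2, 7, 1, 6, 5, 8]
After 10 (rotate_left(6, 8, k=2)): [3, 0, 4, 2, 7, 1, 8, 6, 5]
After 11 (swap(6, 4)): [3, 0, 4, 2, 8, 1, 7, 6, 5]
After 12 (rotate_left(5, 7, k=2)): [3, 0, 4, 2, 8, 6, 1, 7, 5]
After 13 (reverse(7, 8)): [3, 0, 4, 2, 8, 6, 1, 5, 7]
After 14 (swap(4, 2)): [3, 0, 8, 2, 4, 6, 1, 5, 7]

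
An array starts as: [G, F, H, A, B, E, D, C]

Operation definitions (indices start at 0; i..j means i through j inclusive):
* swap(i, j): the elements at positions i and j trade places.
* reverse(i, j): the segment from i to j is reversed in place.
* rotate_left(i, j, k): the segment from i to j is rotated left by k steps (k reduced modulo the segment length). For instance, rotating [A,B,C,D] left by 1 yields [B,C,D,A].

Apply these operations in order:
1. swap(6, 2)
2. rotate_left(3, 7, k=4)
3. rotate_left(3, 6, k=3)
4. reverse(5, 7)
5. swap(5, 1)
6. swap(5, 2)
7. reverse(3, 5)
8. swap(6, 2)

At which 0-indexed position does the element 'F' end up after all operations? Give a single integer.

After 1 (swap(6, 2)): [G, F, D, A, B, E, H, C]
After 2 (rotate_left(3, 7, k=4)): [G, F, D, C, A, B, E, H]
After 3 (rotate_left(3, 6, k=3)): [G, F, D, E, C, A, B, H]
After 4 (reverse(5, 7)): [G, F, D, E, C, H, B, A]
After 5 (swap(5, 1)): [G, H, D, E, C, F, B, A]
After 6 (swap(5, 2)): [G, H, F, E, C, D, B, A]
After 7 (reverse(3, 5)): [G, H, F, D, C, E, B, A]
After 8 (swap(6, 2)): [G, H, B, D, C, E, F, A]

Answer: 6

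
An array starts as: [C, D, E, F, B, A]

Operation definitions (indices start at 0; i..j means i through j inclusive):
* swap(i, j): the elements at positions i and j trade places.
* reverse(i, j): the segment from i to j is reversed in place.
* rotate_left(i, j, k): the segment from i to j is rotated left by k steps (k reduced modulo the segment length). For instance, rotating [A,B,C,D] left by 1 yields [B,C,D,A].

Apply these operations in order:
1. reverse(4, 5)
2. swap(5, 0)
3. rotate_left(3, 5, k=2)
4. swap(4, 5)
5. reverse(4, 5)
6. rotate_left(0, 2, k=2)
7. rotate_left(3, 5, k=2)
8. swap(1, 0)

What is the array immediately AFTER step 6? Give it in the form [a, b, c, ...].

Answer: [E, B, D, C, F, A]

Derivation:
After 1 (reverse(4, 5)): [C, D, E, F, A, B]
After 2 (swap(5, 0)): [B, D, E, F, A, C]
After 3 (rotate_left(3, 5, k=2)): [B, D, E, C, F, A]
After 4 (swap(4, 5)): [B, D, E, C, A, F]
After 5 (reverse(4, 5)): [B, D, E, C, F, A]
After 6 (rotate_left(0, 2, k=2)): [E, B, D, C, F, A]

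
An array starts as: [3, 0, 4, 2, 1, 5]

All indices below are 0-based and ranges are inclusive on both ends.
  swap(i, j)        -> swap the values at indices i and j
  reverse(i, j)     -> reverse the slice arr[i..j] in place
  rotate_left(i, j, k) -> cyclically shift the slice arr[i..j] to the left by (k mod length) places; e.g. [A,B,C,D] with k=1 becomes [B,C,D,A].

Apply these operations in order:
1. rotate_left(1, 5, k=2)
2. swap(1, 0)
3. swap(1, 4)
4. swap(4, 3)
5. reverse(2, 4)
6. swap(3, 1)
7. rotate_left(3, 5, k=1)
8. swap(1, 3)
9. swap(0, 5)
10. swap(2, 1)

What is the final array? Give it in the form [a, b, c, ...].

Answer: [0, 5, 1, 3, 4, 2]

Derivation:
After 1 (rotate_left(1, 5, k=2)): [3, 2, 1, 5, 0, 4]
After 2 (swap(1, 0)): [2, 3, 1, 5, 0, 4]
After 3 (swap(1, 4)): [2, 0, 1, 5, 3, 4]
After 4 (swap(4, 3)): [2, 0, 1, 3, 5, 4]
After 5 (reverse(2, 4)): [2, 0, 5, 3, 1, 4]
After 6 (swap(3, 1)): [2, 3, 5, 0, 1, 4]
After 7 (rotate_left(3, 5, k=1)): [2, 3, 5, 1, 4, 0]
After 8 (swap(1, 3)): [2, 1, 5, 3, 4, 0]
After 9 (swap(0, 5)): [0, 1, 5, 3, 4, 2]
After 10 (swap(2, 1)): [0, 5, 1, 3, 4, 2]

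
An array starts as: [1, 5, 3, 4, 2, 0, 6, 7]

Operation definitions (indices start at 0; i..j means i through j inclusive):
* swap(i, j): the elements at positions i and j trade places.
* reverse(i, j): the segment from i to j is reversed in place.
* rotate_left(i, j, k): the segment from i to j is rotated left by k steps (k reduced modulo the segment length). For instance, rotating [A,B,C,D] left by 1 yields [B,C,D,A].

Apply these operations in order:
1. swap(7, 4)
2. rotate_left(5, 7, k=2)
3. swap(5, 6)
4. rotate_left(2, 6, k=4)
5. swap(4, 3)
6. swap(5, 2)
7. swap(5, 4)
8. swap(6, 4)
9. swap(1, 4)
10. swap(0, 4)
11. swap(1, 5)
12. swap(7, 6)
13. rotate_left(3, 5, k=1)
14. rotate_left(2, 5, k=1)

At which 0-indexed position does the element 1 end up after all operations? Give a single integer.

After 1 (swap(7, 4)): [1, 5, 3, 4, 7, 0, 6, 2]
After 2 (rotate_left(5, 7, k=2)): [1, 5, 3, 4, 7, 2, 0, 6]
After 3 (swap(5, 6)): [1, 5, 3, 4, 7, 0, 2, 6]
After 4 (rotate_left(2, 6, k=4)): [1, 5, 2, 3, 4, 7, 0, 6]
After 5 (swap(4, 3)): [1, 5, 2, 4, 3, 7, 0, 6]
After 6 (swap(5, 2)): [1, 5, 7, 4, 3, 2, 0, 6]
After 7 (swap(5, 4)): [1, 5, 7, 4, 2, 3, 0, 6]
After 8 (swap(6, 4)): [1, 5, 7, 4, 0, 3, 2, 6]
After 9 (swap(1, 4)): [1, 0, 7, 4, 5, 3, 2, 6]
After 10 (swap(0, 4)): [5, 0, 7, 4, 1, 3, 2, 6]
After 11 (swap(1, 5)): [5, 3, 7, 4, 1, 0, 2, 6]
After 12 (swap(7, 6)): [5, 3, 7, 4, 1, 0, 6, 2]
After 13 (rotate_left(3, 5, k=1)): [5, 3, 7, 1, 0, 4, 6, 2]
After 14 (rotate_left(2, 5, k=1)): [5, 3, 1, 0, 4, 7, 6, 2]

Answer: 2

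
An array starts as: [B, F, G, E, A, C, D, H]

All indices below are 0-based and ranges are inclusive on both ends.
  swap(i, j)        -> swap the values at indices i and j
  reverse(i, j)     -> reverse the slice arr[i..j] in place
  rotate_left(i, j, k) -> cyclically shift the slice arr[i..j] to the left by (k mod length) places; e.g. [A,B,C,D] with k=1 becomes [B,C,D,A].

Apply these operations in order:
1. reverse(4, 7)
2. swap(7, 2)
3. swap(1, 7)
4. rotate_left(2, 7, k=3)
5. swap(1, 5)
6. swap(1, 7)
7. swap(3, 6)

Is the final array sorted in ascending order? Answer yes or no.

Answer: no

Derivation:
After 1 (reverse(4, 7)): [B, F, G, E, H, D, C, A]
After 2 (swap(7, 2)): [B, F, A, E, H, D, C, G]
After 3 (swap(1, 7)): [B, G, A, E, H, D, C, F]
After 4 (rotate_left(2, 7, k=3)): [B, G, D, C, F, A, E, H]
After 5 (swap(1, 5)): [B, A, D, C, F, G, E, H]
After 6 (swap(1, 7)): [B, H, D, C, F, G, E, A]
After 7 (swap(3, 6)): [B, H, D, E, F, G, C, A]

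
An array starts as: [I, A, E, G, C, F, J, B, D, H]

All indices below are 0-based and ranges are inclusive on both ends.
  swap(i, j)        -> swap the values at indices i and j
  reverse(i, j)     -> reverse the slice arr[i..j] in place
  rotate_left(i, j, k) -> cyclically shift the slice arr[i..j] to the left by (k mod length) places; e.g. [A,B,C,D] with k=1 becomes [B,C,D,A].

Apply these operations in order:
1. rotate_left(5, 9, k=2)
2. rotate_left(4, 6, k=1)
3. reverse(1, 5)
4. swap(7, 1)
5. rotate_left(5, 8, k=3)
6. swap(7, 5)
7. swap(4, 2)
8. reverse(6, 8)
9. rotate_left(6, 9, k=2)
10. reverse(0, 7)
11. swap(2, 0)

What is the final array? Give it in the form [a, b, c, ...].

Answer: [C, A, J, B, G, E, H, I, D, F]

Derivation:
After 1 (rotate_left(5, 9, k=2)): [I, A, E, G, C, B, D, H, F, J]
After 2 (rotate_left(4, 6, k=1)): [I, A, E, G, B, D, C, H, F, J]
After 3 (reverse(1, 5)): [I, D, B, G, E, A, C, H, F, J]
After 4 (swap(7, 1)): [I, H, B, G, E, A, C, D, F, J]
After 5 (rotate_left(5, 8, k=3)): [I, H, B, G, E, F, A, C, D, J]
After 6 (swap(7, 5)): [I, H, B, G, E, C, A, F, D, J]
After 7 (swap(4, 2)): [I, H, E, G, B, C, A, F, D, J]
After 8 (reverse(6, 8)): [I, H, E, G, B, C, D, F, A, J]
After 9 (rotate_left(6, 9, k=2)): [I, H, E, G, B, C, A, J, D, F]
After 10 (reverse(0, 7)): [J, A, C, B, G, E, H, I, D, F]
After 11 (swap(2, 0)): [C, A, J, B, G, E, H, I, D, F]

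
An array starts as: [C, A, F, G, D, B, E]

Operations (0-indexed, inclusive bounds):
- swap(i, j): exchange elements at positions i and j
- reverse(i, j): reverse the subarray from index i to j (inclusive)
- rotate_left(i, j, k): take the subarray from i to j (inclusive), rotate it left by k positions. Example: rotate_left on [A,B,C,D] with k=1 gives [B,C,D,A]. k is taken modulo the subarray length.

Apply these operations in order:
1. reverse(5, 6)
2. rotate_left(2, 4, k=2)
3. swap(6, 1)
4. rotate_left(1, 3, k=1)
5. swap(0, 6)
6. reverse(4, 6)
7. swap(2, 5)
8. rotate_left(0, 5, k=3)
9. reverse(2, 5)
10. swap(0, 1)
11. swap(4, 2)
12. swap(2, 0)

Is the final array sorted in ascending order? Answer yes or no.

After 1 (reverse(5, 6)): [C, A, F, G, D, E, B]
After 2 (rotate_left(2, 4, k=2)): [C, A, D, F, G, E, B]
After 3 (swap(6, 1)): [C, B, D, F, G, E, A]
After 4 (rotate_left(1, 3, k=1)): [C, D, F, B, G, E, A]
After 5 (swap(0, 6)): [A, D, F, B, G, E, C]
After 6 (reverse(4, 6)): [A, D, F, B, C, E, G]
After 7 (swap(2, 5)): [A, D, E, B, C, F, G]
After 8 (rotate_left(0, 5, k=3)): [B, C, F, A, D, E, G]
After 9 (reverse(2, 5)): [B, C, E, D, A, F, G]
After 10 (swap(0, 1)): [C, B, E, D, A, F, G]
After 11 (swap(4, 2)): [C, B, A, D, E, F, G]
After 12 (swap(2, 0)): [A, B, C, D, E, F, G]

Answer: yes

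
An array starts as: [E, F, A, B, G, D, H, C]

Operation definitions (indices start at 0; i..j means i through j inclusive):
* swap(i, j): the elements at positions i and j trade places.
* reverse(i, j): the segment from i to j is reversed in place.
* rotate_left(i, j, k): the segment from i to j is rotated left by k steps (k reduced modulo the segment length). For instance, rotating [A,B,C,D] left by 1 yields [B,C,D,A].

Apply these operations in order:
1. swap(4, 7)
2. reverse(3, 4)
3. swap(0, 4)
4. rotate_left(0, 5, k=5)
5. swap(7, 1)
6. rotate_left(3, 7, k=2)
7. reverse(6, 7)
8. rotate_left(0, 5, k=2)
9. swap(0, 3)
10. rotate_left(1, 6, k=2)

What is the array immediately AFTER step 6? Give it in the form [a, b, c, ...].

After 1 (swap(4, 7)): [E, F, A, B, C, D, H, G]
After 2 (reverse(3, 4)): [E, F, A, C, B, D, H, G]
After 3 (swap(0, 4)): [B, F, A, C, E, D, H, G]
After 4 (rotate_left(0, 5, k=5)): [D, B, F, A, C, E, H, G]
After 5 (swap(7, 1)): [D, G, F, A, C, E, H, B]
After 6 (rotate_left(3, 7, k=2)): [D, G, F, E, H, B, A, C]

Answer: [D, G, F, E, H, B, A, C]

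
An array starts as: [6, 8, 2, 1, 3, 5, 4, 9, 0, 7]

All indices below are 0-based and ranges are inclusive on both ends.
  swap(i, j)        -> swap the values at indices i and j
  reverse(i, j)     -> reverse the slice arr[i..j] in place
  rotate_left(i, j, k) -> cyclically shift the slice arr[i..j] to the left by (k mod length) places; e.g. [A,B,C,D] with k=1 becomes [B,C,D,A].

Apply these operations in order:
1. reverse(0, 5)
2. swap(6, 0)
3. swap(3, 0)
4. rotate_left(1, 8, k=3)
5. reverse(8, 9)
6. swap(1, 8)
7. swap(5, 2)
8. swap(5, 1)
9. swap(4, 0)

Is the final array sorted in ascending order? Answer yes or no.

Answer: no

Derivation:
After 1 (reverse(0, 5)): [5, 3, 1, 2, 8, 6, 4, 9, 0, 7]
After 2 (swap(6, 0)): [4, 3, 1, 2, 8, 6, 5, 9, 0, 7]
After 3 (swap(3, 0)): [2, 3, 1, 4, 8, 6, 5, 9, 0, 7]
After 4 (rotate_left(1, 8, k=3)): [2, 8, 6, 5, 9, 0, 3, 1, 4, 7]
After 5 (reverse(8, 9)): [2, 8, 6, 5, 9, 0, 3, 1, 7, 4]
After 6 (swap(1, 8)): [2, 7, 6, 5, 9, 0, 3, 1, 8, 4]
After 7 (swap(5, 2)): [2, 7, 0, 5, 9, 6, 3, 1, 8, 4]
After 8 (swap(5, 1)): [2, 6, 0, 5, 9, 7, 3, 1, 8, 4]
After 9 (swap(4, 0)): [9, 6, 0, 5, 2, 7, 3, 1, 8, 4]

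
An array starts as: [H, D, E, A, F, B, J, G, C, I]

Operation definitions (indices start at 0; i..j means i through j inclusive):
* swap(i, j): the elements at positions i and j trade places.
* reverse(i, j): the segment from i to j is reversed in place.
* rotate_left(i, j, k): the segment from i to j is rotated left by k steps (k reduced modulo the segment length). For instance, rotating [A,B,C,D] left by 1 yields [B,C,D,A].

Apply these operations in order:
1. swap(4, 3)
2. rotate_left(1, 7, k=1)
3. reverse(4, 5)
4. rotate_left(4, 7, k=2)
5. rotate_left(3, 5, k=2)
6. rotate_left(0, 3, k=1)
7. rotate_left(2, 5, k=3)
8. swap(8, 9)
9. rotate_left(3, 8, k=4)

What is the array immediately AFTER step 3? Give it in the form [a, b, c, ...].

After 1 (swap(4, 3)): [H, D, E, F, A, B, J, G, C, I]
After 2 (rotate_left(1, 7, k=1)): [H, E, F, A, B, J, G, D, C, I]
After 3 (reverse(4, 5)): [H, E, F, A, J, B, G, D, C, I]

Answer: [H, E, F, A, J, B, G, D, C, I]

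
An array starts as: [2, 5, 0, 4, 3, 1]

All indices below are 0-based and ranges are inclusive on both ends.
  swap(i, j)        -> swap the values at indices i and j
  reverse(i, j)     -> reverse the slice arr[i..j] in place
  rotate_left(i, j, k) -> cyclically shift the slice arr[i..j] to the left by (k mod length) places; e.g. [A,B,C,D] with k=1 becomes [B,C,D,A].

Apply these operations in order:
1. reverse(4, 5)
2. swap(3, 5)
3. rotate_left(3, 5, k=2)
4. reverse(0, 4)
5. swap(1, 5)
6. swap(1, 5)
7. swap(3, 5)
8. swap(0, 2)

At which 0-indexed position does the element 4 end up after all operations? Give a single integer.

After 1 (reverse(4, 5)): [2, 5, 0, 4, 1, 3]
After 2 (swap(3, 5)): [2, 5, 0, 3, 1, 4]
After 3 (rotate_left(3, 5, k=2)): [2, 5, 0, 4, 3, 1]
After 4 (reverse(0, 4)): [3, 4, 0, 5, 2, 1]
After 5 (swap(1, 5)): [3, 1, 0, 5, 2, 4]
After 6 (swap(1, 5)): [3, 4, 0, 5, 2, 1]
After 7 (swap(3, 5)): [3, 4, 0, 1, 2, 5]
After 8 (swap(0, 2)): [0, 4, 3, 1, 2, 5]

Answer: 1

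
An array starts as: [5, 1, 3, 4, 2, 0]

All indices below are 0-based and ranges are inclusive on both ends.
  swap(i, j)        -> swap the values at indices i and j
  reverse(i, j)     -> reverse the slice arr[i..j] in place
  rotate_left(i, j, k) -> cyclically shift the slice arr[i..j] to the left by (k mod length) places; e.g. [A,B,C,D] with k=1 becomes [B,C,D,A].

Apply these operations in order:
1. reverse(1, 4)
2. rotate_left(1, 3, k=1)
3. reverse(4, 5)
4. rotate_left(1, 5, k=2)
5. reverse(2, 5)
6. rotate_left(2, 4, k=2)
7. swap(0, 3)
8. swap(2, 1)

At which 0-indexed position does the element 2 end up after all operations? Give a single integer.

Answer: 2

Derivation:
After 1 (reverse(1, 4)): [5, 2, 4, 3, 1, 0]
After 2 (rotate_left(1, 3, k=1)): [5, 4, 3, 2, 1, 0]
After 3 (reverse(4, 5)): [5, 4, 3, 2, 0, 1]
After 4 (rotate_left(1, 5, k=2)): [5, 2, 0, 1, 4, 3]
After 5 (reverse(2, 5)): [5, 2, 3, 4, 1, 0]
After 6 (rotate_left(2, 4, k=2)): [5, 2, 1, 3, 4, 0]
After 7 (swap(0, 3)): [3, 2, 1, 5, 4, 0]
After 8 (swap(2, 1)): [3, 1, 2, 5, 4, 0]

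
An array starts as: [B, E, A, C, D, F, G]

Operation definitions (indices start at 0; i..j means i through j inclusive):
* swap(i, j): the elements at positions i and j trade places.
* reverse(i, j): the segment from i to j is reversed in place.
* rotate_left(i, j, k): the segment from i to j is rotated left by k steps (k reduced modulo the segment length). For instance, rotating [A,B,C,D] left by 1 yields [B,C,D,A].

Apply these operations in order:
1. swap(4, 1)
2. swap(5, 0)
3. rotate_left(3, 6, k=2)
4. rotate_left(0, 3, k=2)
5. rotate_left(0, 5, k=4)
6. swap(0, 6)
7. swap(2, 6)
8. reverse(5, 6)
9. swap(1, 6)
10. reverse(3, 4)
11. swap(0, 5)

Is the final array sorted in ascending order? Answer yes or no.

Answer: no

Derivation:
After 1 (swap(4, 1)): [B, D, A, C, E, F, G]
After 2 (swap(5, 0)): [F, D, A, C, E, B, G]
After 3 (rotate_left(3, 6, k=2)): [F, D, A, B, G, C, E]
After 4 (rotate_left(0, 3, k=2)): [A, B, F, D, G, C, E]
After 5 (rotate_left(0, 5, k=4)): [G, C, A, B, F, D, E]
After 6 (swap(0, 6)): [E, C, A, B, F, D, G]
After 7 (swap(2, 6)): [E, C, G, B, F, D, A]
After 8 (reverse(5, 6)): [E, C, G, B, F, A, D]
After 9 (swap(1, 6)): [E, D, G, B, F, A, C]
After 10 (reverse(3, 4)): [E, D, G, F, B, A, C]
After 11 (swap(0, 5)): [A, D, G, F, B, E, C]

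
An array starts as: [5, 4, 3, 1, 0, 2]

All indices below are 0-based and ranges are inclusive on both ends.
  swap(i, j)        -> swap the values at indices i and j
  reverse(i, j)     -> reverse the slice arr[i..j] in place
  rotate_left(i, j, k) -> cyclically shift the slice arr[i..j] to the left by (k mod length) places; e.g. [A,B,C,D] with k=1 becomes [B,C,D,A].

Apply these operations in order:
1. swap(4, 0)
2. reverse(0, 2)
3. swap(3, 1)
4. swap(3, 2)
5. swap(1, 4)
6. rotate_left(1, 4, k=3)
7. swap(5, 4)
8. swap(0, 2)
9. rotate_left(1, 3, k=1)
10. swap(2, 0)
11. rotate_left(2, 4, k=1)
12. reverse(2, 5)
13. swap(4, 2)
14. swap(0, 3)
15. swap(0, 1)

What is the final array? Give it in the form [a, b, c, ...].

Answer: [3, 5, 2, 4, 0, 1]

Derivation:
After 1 (swap(4, 0)): [0, 4, 3, 1, 5, 2]
After 2 (reverse(0, 2)): [3, 4, 0, 1, 5, 2]
After 3 (swap(3, 1)): [3, 1, 0, 4, 5, 2]
After 4 (swap(3, 2)): [3, 1, 4, 0, 5, 2]
After 5 (swap(1, 4)): [3, 5, 4, 0, 1, 2]
After 6 (rotate_left(1, 4, k=3)): [3, 1, 5, 4, 0, 2]
After 7 (swap(5, 4)): [3, 1, 5, 4, 2, 0]
After 8 (swap(0, 2)): [5, 1, 3, 4, 2, 0]
After 9 (rotate_left(1, 3, k=1)): [5, 3, 4, 1, 2, 0]
After 10 (swap(2, 0)): [4, 3, 5, 1, 2, 0]
After 11 (rotate_left(2, 4, k=1)): [4, 3, 1, 2, 5, 0]
After 12 (reverse(2, 5)): [4, 3, 0, 5, 2, 1]
After 13 (swap(4, 2)): [4, 3, 2, 5, 0, 1]
After 14 (swap(0, 3)): [5, 3, 2, 4, 0, 1]
After 15 (swap(0, 1)): [3, 5, 2, 4, 0, 1]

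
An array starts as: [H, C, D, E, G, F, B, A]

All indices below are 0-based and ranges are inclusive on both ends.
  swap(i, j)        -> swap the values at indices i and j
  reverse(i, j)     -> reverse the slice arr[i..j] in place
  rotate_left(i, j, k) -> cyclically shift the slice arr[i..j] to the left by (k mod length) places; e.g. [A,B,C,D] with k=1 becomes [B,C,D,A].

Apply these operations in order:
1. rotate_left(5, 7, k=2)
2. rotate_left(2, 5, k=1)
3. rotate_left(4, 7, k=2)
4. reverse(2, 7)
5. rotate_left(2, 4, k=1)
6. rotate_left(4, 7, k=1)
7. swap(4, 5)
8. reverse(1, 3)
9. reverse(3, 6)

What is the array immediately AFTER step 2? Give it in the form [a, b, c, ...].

Answer: [H, C, E, G, A, D, F, B]

Derivation:
After 1 (rotate_left(5, 7, k=2)): [H, C, D, E, G, A, F, B]
After 2 (rotate_left(2, 5, k=1)): [H, C, E, G, A, D, F, B]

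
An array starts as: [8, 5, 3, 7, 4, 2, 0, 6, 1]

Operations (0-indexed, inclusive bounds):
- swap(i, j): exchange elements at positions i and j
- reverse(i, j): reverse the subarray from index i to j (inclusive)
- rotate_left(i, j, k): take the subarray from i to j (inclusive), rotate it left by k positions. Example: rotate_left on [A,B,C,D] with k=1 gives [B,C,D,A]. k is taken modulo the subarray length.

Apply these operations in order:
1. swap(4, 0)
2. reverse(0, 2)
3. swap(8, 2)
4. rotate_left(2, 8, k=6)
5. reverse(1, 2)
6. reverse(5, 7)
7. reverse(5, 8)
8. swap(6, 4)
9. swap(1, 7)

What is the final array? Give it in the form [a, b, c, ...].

After 1 (swap(4, 0)): [4, 5, 3, 7, 8, 2, 0, 6, 1]
After 2 (reverse(0, 2)): [3, 5, 4, 7, 8, 2, 0, 6, 1]
After 3 (swap(8, 2)): [3, 5, 1, 7, 8, 2, 0, 6, 4]
After 4 (rotate_left(2, 8, k=6)): [3, 5, 4, 1, 7, 8, 2, 0, 6]
After 5 (reverse(1, 2)): [3, 4, 5, 1, 7, 8, 2, 0, 6]
After 6 (reverse(5, 7)): [3, 4, 5, 1, 7, 0, 2, 8, 6]
After 7 (reverse(5, 8)): [3, 4, 5, 1, 7, 6, 8, 2, 0]
After 8 (swap(6, 4)): [3, 4, 5, 1, 8, 6, 7, 2, 0]
After 9 (swap(1, 7)): [3, 2, 5, 1, 8, 6, 7, 4, 0]

Answer: [3, 2, 5, 1, 8, 6, 7, 4, 0]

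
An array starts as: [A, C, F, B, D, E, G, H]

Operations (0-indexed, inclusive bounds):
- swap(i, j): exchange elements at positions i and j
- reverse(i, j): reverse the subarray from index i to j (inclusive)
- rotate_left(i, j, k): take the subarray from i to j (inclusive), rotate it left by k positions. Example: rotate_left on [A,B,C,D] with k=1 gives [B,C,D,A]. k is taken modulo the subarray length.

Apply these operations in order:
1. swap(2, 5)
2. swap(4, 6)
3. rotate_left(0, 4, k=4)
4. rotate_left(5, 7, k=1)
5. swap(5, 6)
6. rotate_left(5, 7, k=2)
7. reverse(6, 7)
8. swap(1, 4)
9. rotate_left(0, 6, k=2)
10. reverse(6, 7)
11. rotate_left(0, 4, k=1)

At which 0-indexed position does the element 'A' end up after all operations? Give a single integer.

After 1 (swap(2, 5)): [A, C, E, B, D, F, G, H]
After 2 (swap(4, 6)): [A, C, E, B, G, F, D, H]
After 3 (rotate_left(0, 4, k=4)): [G, A, C, E, B, F, D, H]
After 4 (rotate_left(5, 7, k=1)): [G, A, C, E, B, D, H, F]
After 5 (swap(5, 6)): [G, A, C, E, B, H, D, F]
After 6 (rotate_left(5, 7, k=2)): [G, A, C, E, B, F, H, D]
After 7 (reverse(6, 7)): [G, A, C, E, B, F, D, H]
After 8 (swap(1, 4)): [G, B, C, E, A, F, D, H]
After 9 (rotate_left(0, 6, k=2)): [C, E, A, F, D, G, B, H]
After 10 (reverse(6, 7)): [C, E, A, F, D, G, H, B]
After 11 (rotate_left(0, 4, k=1)): [E, A, F, D, C, G, H, B]

Answer: 1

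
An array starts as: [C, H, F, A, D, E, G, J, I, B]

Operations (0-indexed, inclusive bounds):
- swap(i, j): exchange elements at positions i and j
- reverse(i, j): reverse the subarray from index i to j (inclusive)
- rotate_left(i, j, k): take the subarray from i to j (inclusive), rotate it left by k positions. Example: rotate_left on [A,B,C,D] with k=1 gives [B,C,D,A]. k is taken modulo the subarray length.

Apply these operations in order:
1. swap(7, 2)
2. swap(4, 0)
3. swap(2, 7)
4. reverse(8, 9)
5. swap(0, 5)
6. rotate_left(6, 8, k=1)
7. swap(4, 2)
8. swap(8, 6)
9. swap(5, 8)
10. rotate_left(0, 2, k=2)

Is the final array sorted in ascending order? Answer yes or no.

Answer: no

Derivation:
After 1 (swap(7, 2)): [C, H, J, A, D, E, G, F, I, B]
After 2 (swap(4, 0)): [D, H, J, A, C, E, G, F, I, B]
After 3 (swap(2, 7)): [D, H, F, A, C, E, G, J, I, B]
After 4 (reverse(8, 9)): [D, H, F, A, C, E, G, J, B, I]
After 5 (swap(0, 5)): [E, H, F, A, C, D, G, J, B, I]
After 6 (rotate_left(6, 8, k=1)): [E, H, F, A, C, D, J, B, G, I]
After 7 (swap(4, 2)): [E, H, C, A, F, D, J, B, G, I]
After 8 (swap(8, 6)): [E, H, C, A, F, D, G, B, J, I]
After 9 (swap(5, 8)): [E, H, C, A, F, J, G, B, D, I]
After 10 (rotate_left(0, 2, k=2)): [C, E, H, A, F, J, G, B, D, I]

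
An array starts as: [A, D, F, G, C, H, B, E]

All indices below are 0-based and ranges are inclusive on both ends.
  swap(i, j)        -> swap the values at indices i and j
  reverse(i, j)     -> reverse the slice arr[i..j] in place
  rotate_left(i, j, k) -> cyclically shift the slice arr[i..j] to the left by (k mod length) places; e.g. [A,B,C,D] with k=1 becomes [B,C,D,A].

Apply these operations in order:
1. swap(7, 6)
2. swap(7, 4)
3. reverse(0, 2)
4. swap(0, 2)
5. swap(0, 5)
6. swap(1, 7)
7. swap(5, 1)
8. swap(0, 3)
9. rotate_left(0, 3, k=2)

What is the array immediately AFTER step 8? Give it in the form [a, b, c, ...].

After 1 (swap(7, 6)): [A, D, F, G, C, H, E, B]
After 2 (swap(7, 4)): [A, D, F, G, B, H, E, C]
After 3 (reverse(0, 2)): [F, D, A, G, B, H, E, C]
After 4 (swap(0, 2)): [A, D, F, G, B, H, E, C]
After 5 (swap(0, 5)): [H, D, F, G, B, A, E, C]
After 6 (swap(1, 7)): [H, C, F, G, B, A, E, D]
After 7 (swap(5, 1)): [H, A, F, G, B, C, E, D]
After 8 (swap(0, 3)): [G, A, F, H, B, C, E, D]

Answer: [G, A, F, H, B, C, E, D]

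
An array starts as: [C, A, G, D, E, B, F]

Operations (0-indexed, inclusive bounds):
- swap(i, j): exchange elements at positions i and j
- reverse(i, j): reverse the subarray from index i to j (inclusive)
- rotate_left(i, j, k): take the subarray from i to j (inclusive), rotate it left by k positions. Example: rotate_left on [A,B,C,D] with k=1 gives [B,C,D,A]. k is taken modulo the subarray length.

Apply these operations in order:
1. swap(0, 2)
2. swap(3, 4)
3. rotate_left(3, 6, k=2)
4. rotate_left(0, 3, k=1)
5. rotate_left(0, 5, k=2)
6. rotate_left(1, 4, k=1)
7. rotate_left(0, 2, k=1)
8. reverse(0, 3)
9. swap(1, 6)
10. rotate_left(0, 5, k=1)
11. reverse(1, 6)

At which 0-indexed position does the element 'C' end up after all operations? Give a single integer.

After 1 (swap(0, 2)): [G, A, C, D, E, B, F]
After 2 (swap(3, 4)): [G, A, C, E, D, B, F]
After 3 (rotate_left(3, 6, k=2)): [G, A, C, B, F, E, D]
After 4 (rotate_left(0, 3, k=1)): [A, C, B, G, F, E, D]
After 5 (rotate_left(0, 5, k=2)): [B, G, F, E, A, C, D]
After 6 (rotate_left(1, 4, k=1)): [B, F, E, A, G, C, D]
After 7 (rotate_left(0, 2, k=1)): [F, E, B, A, G, C, D]
After 8 (reverse(0, 3)): [A, B, E, F, G, C, D]
After 9 (swap(1, 6)): [A, D, E, F, G, C, B]
After 10 (rotate_left(0, 5, k=1)): [D, E, F, G, C, A, B]
After 11 (reverse(1, 6)): [D, B, A, C, G, F, E]

Answer: 3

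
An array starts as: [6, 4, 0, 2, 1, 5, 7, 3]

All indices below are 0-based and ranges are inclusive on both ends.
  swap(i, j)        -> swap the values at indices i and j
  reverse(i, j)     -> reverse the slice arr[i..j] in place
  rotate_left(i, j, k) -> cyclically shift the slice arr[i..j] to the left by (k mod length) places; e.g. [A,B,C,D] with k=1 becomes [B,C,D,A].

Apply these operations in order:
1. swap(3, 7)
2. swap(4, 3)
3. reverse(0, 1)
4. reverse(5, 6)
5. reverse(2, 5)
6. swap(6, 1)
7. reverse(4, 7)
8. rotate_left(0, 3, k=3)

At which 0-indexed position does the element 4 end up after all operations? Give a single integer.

After 1 (swap(3, 7)): [6, 4, 0, 3, 1, 5, 7, 2]
After 2 (swap(4, 3)): [6, 4, 0, 1, 3, 5, 7, 2]
After 3 (reverse(0, 1)): [4, 6, 0, 1, 3, 5, 7, 2]
After 4 (reverse(5, 6)): [4, 6, 0, 1, 3, 7, 5, 2]
After 5 (reverse(2, 5)): [4, 6, 7, 3, 1, 0, 5, 2]
After 6 (swap(6, 1)): [4, 5, 7, 3, 1, 0, 6, 2]
After 7 (reverse(4, 7)): [4, 5, 7, 3, 2, 6, 0, 1]
After 8 (rotate_left(0, 3, k=3)): [3, 4, 5, 7, 2, 6, 0, 1]

Answer: 1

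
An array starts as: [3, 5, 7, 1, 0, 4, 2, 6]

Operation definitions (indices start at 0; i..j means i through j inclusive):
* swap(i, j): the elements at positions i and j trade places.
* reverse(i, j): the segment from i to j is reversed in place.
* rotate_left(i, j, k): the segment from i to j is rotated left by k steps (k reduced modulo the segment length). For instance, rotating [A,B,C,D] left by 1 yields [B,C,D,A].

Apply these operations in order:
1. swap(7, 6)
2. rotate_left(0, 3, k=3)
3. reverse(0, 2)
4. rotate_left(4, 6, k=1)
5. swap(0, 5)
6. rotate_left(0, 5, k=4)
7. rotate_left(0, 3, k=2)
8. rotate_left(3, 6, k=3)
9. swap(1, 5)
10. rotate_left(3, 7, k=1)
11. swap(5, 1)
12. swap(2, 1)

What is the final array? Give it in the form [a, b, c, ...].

Answer: [6, 4, 7, 5, 3, 1, 2, 0]

Derivation:
After 1 (swap(7, 6)): [3, 5, 7, 1, 0, 4, 6, 2]
After 2 (rotate_left(0, 3, k=3)): [1, 3, 5, 7, 0, 4, 6, 2]
After 3 (reverse(0, 2)): [5, 3, 1, 7, 0, 4, 6, 2]
After 4 (rotate_left(4, 6, k=1)): [5, 3, 1, 7, 4, 6, 0, 2]
After 5 (swap(0, 5)): [6, 3, 1, 7, 4, 5, 0, 2]
After 6 (rotate_left(0, 5, k=4)): [4, 5, 6, 3, 1, 7, 0, 2]
After 7 (rotate_left(0, 3, k=2)): [6, 3, 4, 5, 1, 7, 0, 2]
After 8 (rotate_left(3, 6, k=3)): [6, 3, 4, 0, 5, 1, 7, 2]
After 9 (swap(1, 5)): [6, 1, 4, 0, 5, 3, 7, 2]
After 10 (rotate_left(3, 7, k=1)): [6, 1, 4, 5, 3, 7, 2, 0]
After 11 (swap(5, 1)): [6, 7, 4, 5, 3, 1, 2, 0]
After 12 (swap(2, 1)): [6, 4, 7, 5, 3, 1, 2, 0]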